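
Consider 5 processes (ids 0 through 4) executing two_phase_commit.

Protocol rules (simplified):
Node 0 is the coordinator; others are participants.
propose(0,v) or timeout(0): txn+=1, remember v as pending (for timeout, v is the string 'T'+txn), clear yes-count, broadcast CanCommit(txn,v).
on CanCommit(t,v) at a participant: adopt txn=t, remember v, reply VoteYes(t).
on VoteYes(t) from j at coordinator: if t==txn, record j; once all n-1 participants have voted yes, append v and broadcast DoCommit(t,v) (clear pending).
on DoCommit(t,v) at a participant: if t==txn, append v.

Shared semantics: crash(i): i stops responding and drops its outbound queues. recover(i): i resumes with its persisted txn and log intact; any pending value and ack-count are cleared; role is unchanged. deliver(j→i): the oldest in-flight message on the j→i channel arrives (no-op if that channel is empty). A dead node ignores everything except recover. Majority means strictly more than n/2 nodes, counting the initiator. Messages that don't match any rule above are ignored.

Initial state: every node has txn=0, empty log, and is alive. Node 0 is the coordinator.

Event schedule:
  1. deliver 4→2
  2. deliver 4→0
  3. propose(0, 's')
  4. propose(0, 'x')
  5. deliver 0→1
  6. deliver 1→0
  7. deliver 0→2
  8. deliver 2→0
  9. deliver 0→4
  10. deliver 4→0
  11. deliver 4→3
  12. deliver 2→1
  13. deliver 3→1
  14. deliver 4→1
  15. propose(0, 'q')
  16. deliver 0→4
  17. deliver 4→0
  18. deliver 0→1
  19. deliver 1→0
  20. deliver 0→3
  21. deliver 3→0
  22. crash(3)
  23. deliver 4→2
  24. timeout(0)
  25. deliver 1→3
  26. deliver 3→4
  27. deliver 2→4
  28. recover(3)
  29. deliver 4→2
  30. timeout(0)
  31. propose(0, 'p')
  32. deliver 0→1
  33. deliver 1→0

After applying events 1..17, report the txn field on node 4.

2

[1] deliver 4→2 → ∅
[2] deliver 4→0 → ∅
[3] propose(0,'s') → N0(coor t1 [-])
[4] propose(0,'x') → N0(coor t2 [-])
[5] deliver 0→1 → N1(part t1 [-])
[6] deliver 1→0 → ∅
[7] deliver 0→2 → N2(part t1 [-])
[8] deliver 2→0 → ∅
[9] deliver 0→4 → N4(part t1 [-])
[10] deliver 4→0 → ∅
[11] deliver 4→3 → ∅
[12] deliver 2→1 → ∅
[13] deliver 3→1 → ∅
[14] deliver 4→1 → ∅
[15] propose(0,'q') → N0(coor t3 [-])
[16] deliver 0→4 → N4(part t2 [-])
[17] deliver 4→0 → ∅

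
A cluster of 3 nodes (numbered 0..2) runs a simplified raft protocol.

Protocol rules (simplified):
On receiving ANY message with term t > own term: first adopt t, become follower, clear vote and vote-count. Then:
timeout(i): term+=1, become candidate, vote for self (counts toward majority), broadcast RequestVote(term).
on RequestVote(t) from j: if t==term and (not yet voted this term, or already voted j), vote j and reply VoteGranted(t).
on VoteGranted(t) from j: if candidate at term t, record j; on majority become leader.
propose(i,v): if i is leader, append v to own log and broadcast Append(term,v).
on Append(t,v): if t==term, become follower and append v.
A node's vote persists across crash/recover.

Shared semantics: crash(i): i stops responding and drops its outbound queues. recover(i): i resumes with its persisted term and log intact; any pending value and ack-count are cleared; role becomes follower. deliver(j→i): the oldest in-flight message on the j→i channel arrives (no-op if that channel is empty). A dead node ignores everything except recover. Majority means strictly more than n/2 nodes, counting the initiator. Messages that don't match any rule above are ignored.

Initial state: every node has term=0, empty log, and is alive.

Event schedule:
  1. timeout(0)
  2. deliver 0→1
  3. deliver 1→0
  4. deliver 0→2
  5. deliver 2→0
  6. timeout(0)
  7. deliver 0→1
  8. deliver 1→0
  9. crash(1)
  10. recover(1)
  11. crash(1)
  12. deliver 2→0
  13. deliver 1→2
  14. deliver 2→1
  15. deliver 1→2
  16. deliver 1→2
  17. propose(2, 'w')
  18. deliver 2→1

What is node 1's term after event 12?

2

1. timeout(0):  <0:cand t1 ->
2. deliver 0→1:  <1:foll t1 ->
3. deliver 1→0:  <0:lead t1 ->
4. deliver 0→2:  <2:foll t1 ->
5. deliver 2→0:  nop
6. timeout(0):  <0:cand t2 ->
7. deliver 0→1:  <1:foll t2 ->
8. deliver 1→0:  <0:lead t2 ->
9. crash(1):  <1:✗foll t2 ->
10. recover(1):  <1:foll t2 ->
11. crash(1):  <1:✗foll t2 ->
12. deliver 2→0:  nop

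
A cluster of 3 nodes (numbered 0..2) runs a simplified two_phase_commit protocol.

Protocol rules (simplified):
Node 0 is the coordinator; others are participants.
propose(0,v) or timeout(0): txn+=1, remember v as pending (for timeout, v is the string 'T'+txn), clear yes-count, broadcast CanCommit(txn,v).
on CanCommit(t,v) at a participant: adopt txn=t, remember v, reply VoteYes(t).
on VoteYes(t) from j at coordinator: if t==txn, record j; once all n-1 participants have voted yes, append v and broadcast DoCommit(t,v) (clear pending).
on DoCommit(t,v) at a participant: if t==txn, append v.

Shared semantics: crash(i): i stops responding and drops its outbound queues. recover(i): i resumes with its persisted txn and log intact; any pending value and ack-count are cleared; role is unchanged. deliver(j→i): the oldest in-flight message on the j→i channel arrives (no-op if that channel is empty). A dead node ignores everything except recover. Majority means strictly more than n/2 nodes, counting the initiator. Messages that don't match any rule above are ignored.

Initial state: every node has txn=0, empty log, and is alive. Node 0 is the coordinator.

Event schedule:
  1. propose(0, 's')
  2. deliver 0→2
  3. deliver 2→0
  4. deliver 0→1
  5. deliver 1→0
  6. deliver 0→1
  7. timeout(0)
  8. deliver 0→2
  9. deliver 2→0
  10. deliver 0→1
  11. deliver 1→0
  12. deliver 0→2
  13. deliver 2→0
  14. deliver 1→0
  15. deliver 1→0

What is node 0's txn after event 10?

2

[1] propose(0,'s') → N0(coor t1 [-])
[2] deliver 0→2 → N2(part t1 [-])
[3] deliver 2→0 → ∅
[4] deliver 0→1 → N1(part t1 [-])
[5] deliver 1→0 → N0(coor t1 [s])
[6] deliver 0→1 → N1(part t1 [s])
[7] timeout(0) → N0(coor t2 [s])
[8] deliver 0→2 → N2(part t1 [s])
[9] deliver 2→0 → ∅
[10] deliver 0→1 → N1(part t2 [s])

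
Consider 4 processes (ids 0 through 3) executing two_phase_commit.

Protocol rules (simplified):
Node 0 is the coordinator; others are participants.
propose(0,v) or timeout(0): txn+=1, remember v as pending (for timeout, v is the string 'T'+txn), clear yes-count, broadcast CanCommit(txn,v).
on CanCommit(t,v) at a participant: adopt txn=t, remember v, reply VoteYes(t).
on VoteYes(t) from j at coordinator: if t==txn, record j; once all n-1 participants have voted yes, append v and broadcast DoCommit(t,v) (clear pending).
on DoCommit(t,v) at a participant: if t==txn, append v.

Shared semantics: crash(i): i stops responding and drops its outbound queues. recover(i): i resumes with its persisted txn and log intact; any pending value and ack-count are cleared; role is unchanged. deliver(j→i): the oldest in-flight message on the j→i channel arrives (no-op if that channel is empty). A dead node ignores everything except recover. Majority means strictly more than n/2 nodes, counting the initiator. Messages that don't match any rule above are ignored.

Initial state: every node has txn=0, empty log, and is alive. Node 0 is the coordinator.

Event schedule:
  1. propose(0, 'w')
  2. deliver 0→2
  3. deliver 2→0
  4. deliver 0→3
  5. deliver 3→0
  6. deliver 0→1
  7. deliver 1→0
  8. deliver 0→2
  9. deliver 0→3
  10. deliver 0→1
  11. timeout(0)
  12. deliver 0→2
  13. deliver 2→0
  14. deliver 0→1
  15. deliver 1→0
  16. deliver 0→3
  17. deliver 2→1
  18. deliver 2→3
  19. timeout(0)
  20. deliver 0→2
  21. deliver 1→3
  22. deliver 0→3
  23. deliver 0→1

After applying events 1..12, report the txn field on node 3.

1

e1 propose(0,'w'): 0[coor,t=1,-]
e2 deliver 0→2: 2[part,t=1,-]
e3 deliver 2→0: ·
e4 deliver 0→3: 3[part,t=1,-]
e5 deliver 3→0: ·
e6 deliver 0→1: 1[part,t=1,-]
e7 deliver 1→0: 0[coor,t=1,w]
e8 deliver 0→2: 2[part,t=1,w]
e9 deliver 0→3: 3[part,t=1,w]
e10 deliver 0→1: 1[part,t=1,w]
e11 timeout(0): 0[coor,t=2,w]
e12 deliver 0→2: 2[part,t=2,w]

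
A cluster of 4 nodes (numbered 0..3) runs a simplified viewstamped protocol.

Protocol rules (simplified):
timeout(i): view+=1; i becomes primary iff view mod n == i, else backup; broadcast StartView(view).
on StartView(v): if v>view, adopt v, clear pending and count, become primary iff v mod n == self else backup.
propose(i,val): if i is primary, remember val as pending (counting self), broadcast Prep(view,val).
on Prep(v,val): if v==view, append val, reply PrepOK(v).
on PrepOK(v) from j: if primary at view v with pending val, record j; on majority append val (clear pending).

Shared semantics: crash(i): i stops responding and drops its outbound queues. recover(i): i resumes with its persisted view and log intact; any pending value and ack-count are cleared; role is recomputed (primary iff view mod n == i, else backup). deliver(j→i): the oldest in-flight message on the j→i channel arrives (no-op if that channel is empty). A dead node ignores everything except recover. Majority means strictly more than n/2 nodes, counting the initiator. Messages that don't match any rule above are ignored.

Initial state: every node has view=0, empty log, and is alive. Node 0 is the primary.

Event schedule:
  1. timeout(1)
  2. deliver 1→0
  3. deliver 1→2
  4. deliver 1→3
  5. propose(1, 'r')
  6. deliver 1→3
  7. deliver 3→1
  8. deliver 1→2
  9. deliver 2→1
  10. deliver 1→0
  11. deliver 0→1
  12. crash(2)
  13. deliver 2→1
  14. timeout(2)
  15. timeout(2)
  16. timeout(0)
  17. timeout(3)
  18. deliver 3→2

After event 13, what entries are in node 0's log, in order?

r

step 1 timeout(1): 1={prim,v=1,log=-}
step 2 deliver 1→0: 0={back,v=1,log=-}
step 3 deliver 1→2: 2={back,v=1,log=-}
step 4 deliver 1→3: 3={back,v=1,log=-}
step 5 propose(1,'r'): —
step 6 deliver 1→3: 3={back,v=1,log=r}
step 7 deliver 3→1: —
step 8 deliver 1→2: 2={back,v=1,log=r}
step 9 deliver 2→1: 1={prim,v=1,log=r}
step 10 deliver 1→0: 0={back,v=1,log=r}
step 11 deliver 0→1: —
step 12 crash(2): 2={✗back,v=1,log=r}
step 13 deliver 2→1: —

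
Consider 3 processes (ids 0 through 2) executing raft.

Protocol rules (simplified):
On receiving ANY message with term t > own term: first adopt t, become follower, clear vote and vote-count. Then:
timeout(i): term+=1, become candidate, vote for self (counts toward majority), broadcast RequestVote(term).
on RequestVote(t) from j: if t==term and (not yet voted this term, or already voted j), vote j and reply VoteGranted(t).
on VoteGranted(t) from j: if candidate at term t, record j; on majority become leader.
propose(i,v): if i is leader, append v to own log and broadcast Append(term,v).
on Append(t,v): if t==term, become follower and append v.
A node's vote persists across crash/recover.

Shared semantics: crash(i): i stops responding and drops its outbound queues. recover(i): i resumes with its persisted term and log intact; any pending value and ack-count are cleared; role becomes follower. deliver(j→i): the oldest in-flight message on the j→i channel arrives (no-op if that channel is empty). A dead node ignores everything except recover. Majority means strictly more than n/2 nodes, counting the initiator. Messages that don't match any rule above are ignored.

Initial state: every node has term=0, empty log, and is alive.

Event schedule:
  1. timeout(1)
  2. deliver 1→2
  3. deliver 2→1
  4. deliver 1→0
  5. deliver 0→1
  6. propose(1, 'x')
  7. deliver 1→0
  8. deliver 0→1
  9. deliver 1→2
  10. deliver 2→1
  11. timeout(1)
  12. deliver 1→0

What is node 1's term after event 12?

2

step 1 timeout(1): 1={cand,t=1,log=-}
step 2 deliver 1→2: 2={foll,t=1,log=-}
step 3 deliver 2→1: 1={lead,t=1,log=-}
step 4 deliver 1→0: 0={foll,t=1,log=-}
step 5 deliver 0→1: —
step 6 propose(1,'x'): 1={lead,t=1,log=x}
step 7 deliver 1→0: 0={foll,t=1,log=x}
step 8 deliver 0→1: —
step 9 deliver 1→2: 2={foll,t=1,log=x}
step 10 deliver 2→1: —
step 11 timeout(1): 1={cand,t=2,log=x}
step 12 deliver 1→0: 0={foll,t=2,log=x}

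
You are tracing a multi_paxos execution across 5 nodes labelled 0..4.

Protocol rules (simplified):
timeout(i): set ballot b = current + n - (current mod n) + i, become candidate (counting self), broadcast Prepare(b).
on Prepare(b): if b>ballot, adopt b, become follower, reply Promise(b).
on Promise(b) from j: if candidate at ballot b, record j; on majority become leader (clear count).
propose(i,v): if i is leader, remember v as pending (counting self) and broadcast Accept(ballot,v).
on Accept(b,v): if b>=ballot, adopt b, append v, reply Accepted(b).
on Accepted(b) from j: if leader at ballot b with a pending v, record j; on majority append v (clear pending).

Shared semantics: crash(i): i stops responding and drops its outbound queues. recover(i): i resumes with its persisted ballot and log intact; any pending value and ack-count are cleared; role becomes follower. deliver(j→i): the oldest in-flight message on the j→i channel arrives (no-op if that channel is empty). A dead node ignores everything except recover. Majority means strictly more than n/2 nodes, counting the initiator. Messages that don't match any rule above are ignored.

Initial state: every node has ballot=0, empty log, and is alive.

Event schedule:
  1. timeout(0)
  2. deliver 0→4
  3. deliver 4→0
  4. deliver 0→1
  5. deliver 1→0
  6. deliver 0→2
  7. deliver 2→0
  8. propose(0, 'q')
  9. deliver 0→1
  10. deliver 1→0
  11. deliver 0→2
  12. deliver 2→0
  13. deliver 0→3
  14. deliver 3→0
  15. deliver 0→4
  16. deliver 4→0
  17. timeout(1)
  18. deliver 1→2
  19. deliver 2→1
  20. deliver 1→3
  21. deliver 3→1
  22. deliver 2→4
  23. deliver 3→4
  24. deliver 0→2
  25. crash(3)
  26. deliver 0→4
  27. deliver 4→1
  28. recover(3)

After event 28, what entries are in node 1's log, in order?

e1 timeout(0): 0[cand,b=5,-]
e2 deliver 0→4: 4[foll,b=5,-]
e3 deliver 4→0: ·
e4 deliver 0→1: 1[foll,b=5,-]
e5 deliver 1→0: 0[lead,b=5,-]
e6 deliver 0→2: 2[foll,b=5,-]
e7 deliver 2→0: ·
e8 propose(0,'q'): ·
e9 deliver 0→1: 1[foll,b=5,q]
e10 deliver 1→0: ·
e11 deliver 0→2: 2[foll,b=5,q]
e12 deliver 2→0: 0[lead,b=5,q]
e13 deliver 0→3: 3[foll,b=5,-]
e14 deliver 3→0: ·
e15 deliver 0→4: 4[foll,b=5,q]
e16 deliver 4→0: ·
e17 timeout(1): 1[cand,b=11,q]
e18 deliver 1→2: 2[foll,b=11,q]
e19 deliver 2→1: ·
e20 deliver 1→3: 3[foll,b=11,-]
e21 deliver 3→1: 1[lead,b=11,q]
e22 deliver 2→4: ·
e23 deliver 3→4: ·
e24 deliver 0→2: ·
e25 crash(3): 3[✗foll,b=11,-]
e26 deliver 0→4: ·
e27 deliver 4→1: ·
e28 recover(3): 3[foll,b=11,-]

q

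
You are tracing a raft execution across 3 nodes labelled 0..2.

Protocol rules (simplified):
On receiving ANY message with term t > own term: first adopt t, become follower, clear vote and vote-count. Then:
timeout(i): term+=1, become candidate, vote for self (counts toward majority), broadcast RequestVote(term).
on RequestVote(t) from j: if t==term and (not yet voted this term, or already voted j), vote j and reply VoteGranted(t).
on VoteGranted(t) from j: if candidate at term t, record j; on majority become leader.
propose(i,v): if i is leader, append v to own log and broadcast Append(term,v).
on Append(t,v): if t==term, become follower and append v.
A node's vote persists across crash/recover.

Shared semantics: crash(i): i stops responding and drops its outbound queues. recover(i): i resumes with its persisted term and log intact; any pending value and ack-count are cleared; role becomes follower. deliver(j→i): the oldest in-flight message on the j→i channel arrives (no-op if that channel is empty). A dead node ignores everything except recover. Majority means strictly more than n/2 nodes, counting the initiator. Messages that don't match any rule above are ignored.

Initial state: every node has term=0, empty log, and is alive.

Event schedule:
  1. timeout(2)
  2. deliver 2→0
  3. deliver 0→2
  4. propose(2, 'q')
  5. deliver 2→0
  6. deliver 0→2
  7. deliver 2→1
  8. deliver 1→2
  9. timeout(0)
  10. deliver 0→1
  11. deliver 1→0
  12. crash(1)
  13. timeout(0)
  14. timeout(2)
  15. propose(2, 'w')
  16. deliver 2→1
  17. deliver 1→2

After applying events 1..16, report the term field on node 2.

2

step 1 timeout(2): 2={cand,t=1,log=-}
step 2 deliver 2→0: 0={foll,t=1,log=-}
step 3 deliver 0→2: 2={lead,t=1,log=-}
step 4 propose(2,'q'): 2={lead,t=1,log=q}
step 5 deliver 2→0: 0={foll,t=1,log=q}
step 6 deliver 0→2: —
step 7 deliver 2→1: 1={foll,t=1,log=-}
step 8 deliver 1→2: —
step 9 timeout(0): 0={cand,t=2,log=q}
step 10 deliver 0→1: 1={foll,t=2,log=-}
step 11 deliver 1→0: 0={lead,t=2,log=q}
step 12 crash(1): 1={✗foll,t=2,log=-}
step 13 timeout(0): 0={cand,t=3,log=q}
step 14 timeout(2): 2={cand,t=2,log=q}
step 15 propose(2,'w'): —
step 16 deliver 2→1: —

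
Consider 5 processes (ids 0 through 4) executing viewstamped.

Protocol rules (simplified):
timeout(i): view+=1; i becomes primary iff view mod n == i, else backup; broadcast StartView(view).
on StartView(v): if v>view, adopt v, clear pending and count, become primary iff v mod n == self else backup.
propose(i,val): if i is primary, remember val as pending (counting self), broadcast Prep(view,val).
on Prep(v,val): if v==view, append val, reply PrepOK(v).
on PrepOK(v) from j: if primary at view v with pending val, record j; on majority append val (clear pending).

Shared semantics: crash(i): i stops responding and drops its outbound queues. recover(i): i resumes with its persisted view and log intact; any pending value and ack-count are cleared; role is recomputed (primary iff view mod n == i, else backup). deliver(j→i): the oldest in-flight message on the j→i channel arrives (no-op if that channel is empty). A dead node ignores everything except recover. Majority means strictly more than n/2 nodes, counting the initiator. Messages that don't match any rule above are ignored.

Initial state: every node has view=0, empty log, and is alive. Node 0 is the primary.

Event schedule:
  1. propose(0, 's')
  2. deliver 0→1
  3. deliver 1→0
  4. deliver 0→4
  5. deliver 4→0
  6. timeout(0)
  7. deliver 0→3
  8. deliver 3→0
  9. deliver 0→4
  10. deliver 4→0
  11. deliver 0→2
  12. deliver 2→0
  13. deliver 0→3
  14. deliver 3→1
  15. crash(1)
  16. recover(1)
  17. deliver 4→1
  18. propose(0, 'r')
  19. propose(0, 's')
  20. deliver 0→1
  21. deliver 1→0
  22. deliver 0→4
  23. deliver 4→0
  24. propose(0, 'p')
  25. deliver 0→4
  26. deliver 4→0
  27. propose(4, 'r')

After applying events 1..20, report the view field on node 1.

1

[1] propose(0,'s') → ∅
[2] deliver 0→1 → N1(back v0 [s])
[3] deliver 1→0 → ∅
[4] deliver 0→4 → N4(back v0 [s])
[5] deliver 4→0 → N0(prim v0 [s])
[6] timeout(0) → N0(back v1 [s])
[7] deliver 0→3 → N3(back v0 [s])
[8] deliver 3→0 → ∅
[9] deliver 0→4 → N4(back v1 [s])
[10] deliver 4→0 → ∅
[11] deliver 0→2 → N2(back v0 [s])
[12] deliver 2→0 → ∅
[13] deliver 0→3 → N3(back v1 [s])
[14] deliver 3→1 → ∅
[15] crash(1) → N1(✗back v0 [s])
[16] recover(1) → N1(back v0 [s])
[17] deliver 4→1 → ∅
[18] propose(0,'r') → ∅
[19] propose(0,'s') → ∅
[20] deliver 0→1 → N1(prim v1 [s])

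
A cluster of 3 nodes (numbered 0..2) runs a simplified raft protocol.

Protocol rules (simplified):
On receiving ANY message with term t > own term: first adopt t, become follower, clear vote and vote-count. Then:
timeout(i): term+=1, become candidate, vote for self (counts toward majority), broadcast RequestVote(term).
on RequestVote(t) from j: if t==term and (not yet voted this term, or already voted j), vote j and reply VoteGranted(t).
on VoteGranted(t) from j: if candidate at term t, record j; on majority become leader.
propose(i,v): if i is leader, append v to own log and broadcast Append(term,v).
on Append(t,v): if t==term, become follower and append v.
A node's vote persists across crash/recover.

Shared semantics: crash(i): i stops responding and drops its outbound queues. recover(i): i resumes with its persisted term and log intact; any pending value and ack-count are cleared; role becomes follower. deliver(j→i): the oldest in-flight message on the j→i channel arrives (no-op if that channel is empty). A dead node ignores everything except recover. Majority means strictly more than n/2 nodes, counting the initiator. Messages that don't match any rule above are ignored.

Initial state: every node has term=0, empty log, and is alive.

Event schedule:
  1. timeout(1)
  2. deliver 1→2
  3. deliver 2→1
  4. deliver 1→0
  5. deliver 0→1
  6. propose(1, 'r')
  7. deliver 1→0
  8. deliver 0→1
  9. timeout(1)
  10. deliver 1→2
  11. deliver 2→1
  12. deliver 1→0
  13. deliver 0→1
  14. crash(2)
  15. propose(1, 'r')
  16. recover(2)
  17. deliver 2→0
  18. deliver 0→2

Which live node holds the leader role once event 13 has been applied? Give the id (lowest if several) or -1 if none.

1

step 1 timeout(1): 1={cand,t=1,log=-}
step 2 deliver 1→2: 2={foll,t=1,log=-}
step 3 deliver 2→1: 1={lead,t=1,log=-}
step 4 deliver 1→0: 0={foll,t=1,log=-}
step 5 deliver 0→1: —
step 6 propose(1,'r'): 1={lead,t=1,log=r}
step 7 deliver 1→0: 0={foll,t=1,log=r}
step 8 deliver 0→1: —
step 9 timeout(1): 1={cand,t=2,log=r}
step 10 deliver 1→2: 2={foll,t=1,log=r}
step 11 deliver 2→1: —
step 12 deliver 1→0: 0={foll,t=2,log=r}
step 13 deliver 0→1: 1={lead,t=2,log=r}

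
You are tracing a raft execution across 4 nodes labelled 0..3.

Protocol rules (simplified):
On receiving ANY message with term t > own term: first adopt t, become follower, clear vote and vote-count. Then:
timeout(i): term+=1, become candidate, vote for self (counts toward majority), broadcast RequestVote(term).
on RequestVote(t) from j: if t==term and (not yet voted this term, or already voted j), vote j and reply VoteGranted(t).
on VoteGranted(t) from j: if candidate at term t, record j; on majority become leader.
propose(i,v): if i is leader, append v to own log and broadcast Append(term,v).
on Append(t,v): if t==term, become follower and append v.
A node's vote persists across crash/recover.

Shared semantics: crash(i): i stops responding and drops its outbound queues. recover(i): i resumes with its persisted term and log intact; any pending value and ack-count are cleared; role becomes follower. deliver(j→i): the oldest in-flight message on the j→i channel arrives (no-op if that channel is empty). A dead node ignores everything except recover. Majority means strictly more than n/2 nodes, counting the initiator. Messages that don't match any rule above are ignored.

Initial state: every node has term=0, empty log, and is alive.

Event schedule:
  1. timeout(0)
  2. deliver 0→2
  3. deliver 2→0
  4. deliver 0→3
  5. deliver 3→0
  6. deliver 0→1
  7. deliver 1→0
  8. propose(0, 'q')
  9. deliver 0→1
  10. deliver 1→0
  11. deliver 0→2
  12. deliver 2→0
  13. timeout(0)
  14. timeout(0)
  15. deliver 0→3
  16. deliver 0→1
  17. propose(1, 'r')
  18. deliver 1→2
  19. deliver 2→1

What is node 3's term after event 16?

e1 timeout(0): 0[cand,t=1,-]
e2 deliver 0→2: 2[foll,t=1,-]
e3 deliver 2→0: ·
e4 deliver 0→3: 3[foll,t=1,-]
e5 deliver 3→0: 0[lead,t=1,-]
e6 deliver 0→1: 1[foll,t=1,-]
e7 deliver 1→0: ·
e8 propose(0,'q'): 0[lead,t=1,q]
e9 deliver 0→1: 1[foll,t=1,q]
e10 deliver 1→0: ·
e11 deliver 0→2: 2[foll,t=1,q]
e12 deliver 2→0: ·
e13 timeout(0): 0[cand,t=2,q]
e14 timeout(0): 0[cand,t=3,q]
e15 deliver 0→3: 3[foll,t=1,q]
e16 deliver 0→1: 1[foll,t=2,q]

1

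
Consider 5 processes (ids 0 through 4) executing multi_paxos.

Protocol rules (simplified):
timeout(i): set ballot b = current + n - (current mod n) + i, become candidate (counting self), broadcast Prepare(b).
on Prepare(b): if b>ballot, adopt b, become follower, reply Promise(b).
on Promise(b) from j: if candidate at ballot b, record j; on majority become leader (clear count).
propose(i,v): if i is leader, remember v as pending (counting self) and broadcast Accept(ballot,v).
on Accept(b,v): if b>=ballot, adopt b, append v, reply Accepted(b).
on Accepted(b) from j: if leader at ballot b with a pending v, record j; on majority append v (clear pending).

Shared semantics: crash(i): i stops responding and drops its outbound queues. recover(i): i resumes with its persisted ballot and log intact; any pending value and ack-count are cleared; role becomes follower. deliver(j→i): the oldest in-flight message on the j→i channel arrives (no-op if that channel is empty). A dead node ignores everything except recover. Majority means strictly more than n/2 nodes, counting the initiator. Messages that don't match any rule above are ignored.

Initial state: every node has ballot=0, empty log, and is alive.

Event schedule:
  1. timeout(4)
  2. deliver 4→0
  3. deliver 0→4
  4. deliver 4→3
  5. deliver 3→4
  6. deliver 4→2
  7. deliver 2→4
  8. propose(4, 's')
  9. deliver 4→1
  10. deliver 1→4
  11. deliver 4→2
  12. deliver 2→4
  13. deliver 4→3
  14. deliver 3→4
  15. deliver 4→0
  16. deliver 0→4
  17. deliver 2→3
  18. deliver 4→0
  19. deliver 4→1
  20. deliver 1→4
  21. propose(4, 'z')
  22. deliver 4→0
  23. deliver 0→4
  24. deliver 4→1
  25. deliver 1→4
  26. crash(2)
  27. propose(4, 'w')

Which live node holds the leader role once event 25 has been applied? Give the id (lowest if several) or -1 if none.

4

step 1 timeout(4): 4={cand,b=9,log=-}
step 2 deliver 4→0: 0={foll,b=9,log=-}
step 3 deliver 0→4: —
step 4 deliver 4→3: 3={foll,b=9,log=-}
step 5 deliver 3→4: 4={lead,b=9,log=-}
step 6 deliver 4→2: 2={foll,b=9,log=-}
step 7 deliver 2→4: —
step 8 propose(4,'s'): —
step 9 deliver 4→1: 1={foll,b=9,log=-}
step 10 deliver 1→4: —
step 11 deliver 4→2: 2={foll,b=9,log=s}
step 12 deliver 2→4: —
step 13 deliver 4→3: 3={foll,b=9,log=s}
step 14 deliver 3→4: 4={lead,b=9,log=s}
step 15 deliver 4→0: 0={foll,b=9,log=s}
step 16 deliver 0→4: —
step 17 deliver 2→3: —
step 18 deliver 4→0: —
step 19 deliver 4→1: 1={foll,b=9,log=s}
step 20 deliver 1→4: —
step 21 propose(4,'z'): —
step 22 deliver 4→0: 0={foll,b=9,log=s,z}
step 23 deliver 0→4: —
step 24 deliver 4→1: 1={foll,b=9,log=s,z}
step 25 deliver 1→4: 4={lead,b=9,log=s,z}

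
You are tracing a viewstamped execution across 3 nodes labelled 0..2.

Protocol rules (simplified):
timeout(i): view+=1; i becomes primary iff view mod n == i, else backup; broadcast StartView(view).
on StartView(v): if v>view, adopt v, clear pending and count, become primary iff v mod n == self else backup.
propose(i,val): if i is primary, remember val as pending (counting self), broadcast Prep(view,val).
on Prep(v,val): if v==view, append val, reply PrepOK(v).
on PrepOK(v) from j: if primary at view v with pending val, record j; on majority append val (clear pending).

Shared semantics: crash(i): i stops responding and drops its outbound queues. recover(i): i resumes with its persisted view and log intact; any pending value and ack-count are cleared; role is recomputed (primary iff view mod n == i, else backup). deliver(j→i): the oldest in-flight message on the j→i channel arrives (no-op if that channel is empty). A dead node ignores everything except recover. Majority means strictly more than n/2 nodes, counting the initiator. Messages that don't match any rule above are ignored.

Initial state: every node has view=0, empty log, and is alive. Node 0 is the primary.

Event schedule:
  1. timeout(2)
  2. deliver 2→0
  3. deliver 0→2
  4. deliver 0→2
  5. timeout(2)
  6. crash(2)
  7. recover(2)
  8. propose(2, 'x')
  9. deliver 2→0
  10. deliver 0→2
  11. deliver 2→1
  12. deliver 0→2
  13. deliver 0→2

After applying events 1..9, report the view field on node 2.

1. timeout(2):  <2:back v1 ->
2. deliver 2→0:  <0:back v1 ->
3. deliver 0→2:  nop
4. deliver 0→2:  nop
5. timeout(2):  <2:prim v2 ->
6. crash(2):  <2:✗prim v2 ->
7. recover(2):  <2:prim v2 ->
8. propose(2,'x'):  nop
9. deliver 2→0:  nop

2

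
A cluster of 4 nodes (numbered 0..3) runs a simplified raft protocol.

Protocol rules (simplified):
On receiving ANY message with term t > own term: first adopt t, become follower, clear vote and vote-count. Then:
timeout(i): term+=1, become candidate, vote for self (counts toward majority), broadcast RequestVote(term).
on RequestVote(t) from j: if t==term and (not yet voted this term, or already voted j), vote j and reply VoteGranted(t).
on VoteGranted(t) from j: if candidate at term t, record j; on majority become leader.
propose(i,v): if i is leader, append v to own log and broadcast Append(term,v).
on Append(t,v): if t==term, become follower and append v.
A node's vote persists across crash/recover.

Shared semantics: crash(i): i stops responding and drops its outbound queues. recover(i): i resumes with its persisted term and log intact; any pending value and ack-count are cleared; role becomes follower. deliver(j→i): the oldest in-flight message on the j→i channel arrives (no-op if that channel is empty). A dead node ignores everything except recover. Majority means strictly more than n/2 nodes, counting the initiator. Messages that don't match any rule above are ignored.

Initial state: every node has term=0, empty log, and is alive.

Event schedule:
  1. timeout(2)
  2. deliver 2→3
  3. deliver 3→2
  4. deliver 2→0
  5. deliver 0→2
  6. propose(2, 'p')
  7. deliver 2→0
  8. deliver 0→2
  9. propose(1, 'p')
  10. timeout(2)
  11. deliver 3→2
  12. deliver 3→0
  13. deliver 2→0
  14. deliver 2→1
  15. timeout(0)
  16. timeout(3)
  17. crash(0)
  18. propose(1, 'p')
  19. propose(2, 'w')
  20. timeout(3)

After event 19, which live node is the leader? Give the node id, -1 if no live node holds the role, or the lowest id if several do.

[1] timeout(2) → N2(cand t1 [-])
[2] deliver 2→3 → N3(foll t1 [-])
[3] deliver 3→2 → ∅
[4] deliver 2→0 → N0(foll t1 [-])
[5] deliver 0→2 → N2(lead t1 [-])
[6] propose(2,'p') → N2(lead t1 [p])
[7] deliver 2→0 → N0(foll t1 [p])
[8] deliver 0→2 → ∅
[9] propose(1,'p') → ∅
[10] timeout(2) → N2(cand t2 [p])
[11] deliver 3→2 → ∅
[12] deliver 3→0 → ∅
[13] deliver 2→0 → N0(foll t2 [p])
[14] deliver 2→1 → N1(foll t1 [-])
[15] timeout(0) → N0(cand t3 [p])
[16] timeout(3) → N3(cand t2 [-])
[17] crash(0) → N0(✗cand t3 [p])
[18] propose(1,'p') → ∅
[19] propose(2,'w') → ∅

-1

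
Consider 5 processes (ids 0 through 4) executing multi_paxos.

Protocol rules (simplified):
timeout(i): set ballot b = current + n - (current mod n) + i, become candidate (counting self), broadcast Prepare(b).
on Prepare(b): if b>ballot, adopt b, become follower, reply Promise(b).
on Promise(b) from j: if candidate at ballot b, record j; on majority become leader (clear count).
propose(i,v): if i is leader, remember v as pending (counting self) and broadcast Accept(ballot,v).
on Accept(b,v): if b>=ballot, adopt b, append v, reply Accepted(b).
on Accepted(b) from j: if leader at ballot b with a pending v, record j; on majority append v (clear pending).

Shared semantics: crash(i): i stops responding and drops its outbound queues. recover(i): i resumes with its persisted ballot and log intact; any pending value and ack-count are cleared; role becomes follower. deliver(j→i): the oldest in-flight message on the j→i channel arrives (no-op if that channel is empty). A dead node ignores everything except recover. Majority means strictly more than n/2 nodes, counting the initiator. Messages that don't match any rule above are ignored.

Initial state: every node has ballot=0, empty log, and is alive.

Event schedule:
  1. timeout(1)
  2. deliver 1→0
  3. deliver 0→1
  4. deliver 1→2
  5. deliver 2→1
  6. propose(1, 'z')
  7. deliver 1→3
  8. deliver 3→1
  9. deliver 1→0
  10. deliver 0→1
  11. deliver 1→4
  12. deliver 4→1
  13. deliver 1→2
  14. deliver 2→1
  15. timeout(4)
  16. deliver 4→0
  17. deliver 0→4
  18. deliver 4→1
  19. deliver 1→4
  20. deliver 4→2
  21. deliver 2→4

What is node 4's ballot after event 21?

after 1 — timeout(1): n1:cand/b6/[-]
after 2 — deliver 1→0: n0:foll/b6/[-]
after 3 — deliver 0→1: ·
after 4 — deliver 1→2: n2:foll/b6/[-]
after 5 — deliver 2→1: n1:lead/b6/[-]
after 6 — propose(1,'z'): ·
after 7 — deliver 1→3: n3:foll/b6/[-]
after 8 — deliver 3→1: ·
after 9 — deliver 1→0: n0:foll/b6/[z]
after 10 — deliver 0→1: ·
after 11 — deliver 1→4: n4:foll/b6/[-]
after 12 — deliver 4→1: ·
after 13 — deliver 1→2: n2:foll/b6/[z]
after 14 — deliver 2→1: n1:lead/b6/[z]
after 15 — timeout(4): n4:cand/b14/[-]
after 16 — deliver 4→0: n0:foll/b14/[z]
after 17 — deliver 0→4: ·
after 18 — deliver 4→1: n1:foll/b14/[z]
after 19 — deliver 1→4: ·
after 20 — deliver 4→2: n2:foll/b14/[z]
after 21 — deliver 2→4: n4:lead/b14/[-]

14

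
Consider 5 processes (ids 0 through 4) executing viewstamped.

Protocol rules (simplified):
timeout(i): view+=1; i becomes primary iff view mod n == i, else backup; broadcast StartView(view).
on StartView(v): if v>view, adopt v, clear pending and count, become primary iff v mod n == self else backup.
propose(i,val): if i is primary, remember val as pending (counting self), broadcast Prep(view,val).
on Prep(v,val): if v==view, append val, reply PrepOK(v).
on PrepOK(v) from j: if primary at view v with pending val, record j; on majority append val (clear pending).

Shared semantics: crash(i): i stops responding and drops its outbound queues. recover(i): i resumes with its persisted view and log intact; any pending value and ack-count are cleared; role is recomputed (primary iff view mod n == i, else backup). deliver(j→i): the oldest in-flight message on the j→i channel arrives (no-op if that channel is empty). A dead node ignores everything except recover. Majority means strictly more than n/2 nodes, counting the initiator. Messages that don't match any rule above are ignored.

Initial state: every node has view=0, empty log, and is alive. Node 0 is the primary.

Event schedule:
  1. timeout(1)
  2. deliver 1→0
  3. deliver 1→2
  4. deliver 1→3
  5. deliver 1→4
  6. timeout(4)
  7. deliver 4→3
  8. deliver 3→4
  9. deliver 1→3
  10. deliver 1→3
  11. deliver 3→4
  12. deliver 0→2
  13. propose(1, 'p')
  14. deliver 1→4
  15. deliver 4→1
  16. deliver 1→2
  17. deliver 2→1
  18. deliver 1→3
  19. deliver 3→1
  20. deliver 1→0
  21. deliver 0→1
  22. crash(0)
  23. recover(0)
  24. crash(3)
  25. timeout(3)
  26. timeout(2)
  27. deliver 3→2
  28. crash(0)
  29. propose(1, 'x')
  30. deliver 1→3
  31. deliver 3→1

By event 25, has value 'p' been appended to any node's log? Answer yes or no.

yes

[1] timeout(1) → N1(prim v1 [-])
[2] deliver 1→0 → N0(back v1 [-])
[3] deliver 1→2 → N2(back v1 [-])
[4] deliver 1→3 → N3(back v1 [-])
[5] deliver 1→4 → N4(back v1 [-])
[6] timeout(4) → N4(back v2 [-])
[7] deliver 4→3 → N3(back v2 [-])
[8] deliver 3→4 → ∅
[9] deliver 1→3 → ∅
[10] deliver 1→3 → ∅
[11] deliver 3→4 → ∅
[12] deliver 0→2 → ∅
[13] propose(1,'p') → ∅
[14] deliver 1→4 → ∅
[15] deliver 4→1 → N1(back v2 [-])
[16] deliver 1→2 → N2(back v1 [p])
[17] deliver 2→1 → ∅
[18] deliver 1→3 → ∅
[19] deliver 3→1 → ∅
[20] deliver 1→0 → N0(back v1 [p])
[21] deliver 0→1 → ∅
[22] crash(0) → N0(✗back v1 [p])
[23] recover(0) → N0(back v1 [p])
[24] crash(3) → N3(✗back v2 [-])
[25] timeout(3) → ∅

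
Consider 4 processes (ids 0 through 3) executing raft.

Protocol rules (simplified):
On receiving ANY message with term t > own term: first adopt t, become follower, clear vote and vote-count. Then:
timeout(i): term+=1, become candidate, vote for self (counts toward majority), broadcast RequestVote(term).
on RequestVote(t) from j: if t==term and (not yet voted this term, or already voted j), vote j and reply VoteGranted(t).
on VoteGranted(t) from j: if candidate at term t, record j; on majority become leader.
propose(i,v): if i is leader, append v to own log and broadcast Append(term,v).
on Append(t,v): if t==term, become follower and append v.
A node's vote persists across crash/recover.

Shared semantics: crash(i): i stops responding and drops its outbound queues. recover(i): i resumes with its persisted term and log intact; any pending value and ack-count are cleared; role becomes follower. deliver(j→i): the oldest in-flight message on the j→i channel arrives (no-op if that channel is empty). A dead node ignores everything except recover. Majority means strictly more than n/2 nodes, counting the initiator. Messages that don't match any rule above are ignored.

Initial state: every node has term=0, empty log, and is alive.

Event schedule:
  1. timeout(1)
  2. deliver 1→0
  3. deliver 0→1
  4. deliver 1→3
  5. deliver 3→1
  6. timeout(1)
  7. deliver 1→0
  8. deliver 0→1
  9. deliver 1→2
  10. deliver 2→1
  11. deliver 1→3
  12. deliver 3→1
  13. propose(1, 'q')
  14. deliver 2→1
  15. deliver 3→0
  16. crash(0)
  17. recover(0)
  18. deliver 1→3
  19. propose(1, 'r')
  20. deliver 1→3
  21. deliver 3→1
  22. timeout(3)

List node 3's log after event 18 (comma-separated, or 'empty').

step 1 timeout(1): 1={cand,t=1,log=-}
step 2 deliver 1→0: 0={foll,t=1,log=-}
step 3 deliver 0→1: —
step 4 deliver 1→3: 3={foll,t=1,log=-}
step 5 deliver 3→1: 1={lead,t=1,log=-}
step 6 timeout(1): 1={cand,t=2,log=-}
step 7 deliver 1→0: 0={foll,t=2,log=-}
step 8 deliver 0→1: —
step 9 deliver 1→2: 2={foll,t=1,log=-}
step 10 deliver 2→1: —
step 11 deliver 1→3: 3={foll,t=2,log=-}
step 12 deliver 3→1: 1={lead,t=2,log=-}
step 13 propose(1,'q'): 1={lead,t=2,log=q}
step 14 deliver 2→1: —
step 15 deliver 3→0: —
step 16 crash(0): 0={✗foll,t=2,log=-}
step 17 recover(0): 0={foll,t=2,log=-}
step 18 deliver 1→3: 3={foll,t=2,log=q}

q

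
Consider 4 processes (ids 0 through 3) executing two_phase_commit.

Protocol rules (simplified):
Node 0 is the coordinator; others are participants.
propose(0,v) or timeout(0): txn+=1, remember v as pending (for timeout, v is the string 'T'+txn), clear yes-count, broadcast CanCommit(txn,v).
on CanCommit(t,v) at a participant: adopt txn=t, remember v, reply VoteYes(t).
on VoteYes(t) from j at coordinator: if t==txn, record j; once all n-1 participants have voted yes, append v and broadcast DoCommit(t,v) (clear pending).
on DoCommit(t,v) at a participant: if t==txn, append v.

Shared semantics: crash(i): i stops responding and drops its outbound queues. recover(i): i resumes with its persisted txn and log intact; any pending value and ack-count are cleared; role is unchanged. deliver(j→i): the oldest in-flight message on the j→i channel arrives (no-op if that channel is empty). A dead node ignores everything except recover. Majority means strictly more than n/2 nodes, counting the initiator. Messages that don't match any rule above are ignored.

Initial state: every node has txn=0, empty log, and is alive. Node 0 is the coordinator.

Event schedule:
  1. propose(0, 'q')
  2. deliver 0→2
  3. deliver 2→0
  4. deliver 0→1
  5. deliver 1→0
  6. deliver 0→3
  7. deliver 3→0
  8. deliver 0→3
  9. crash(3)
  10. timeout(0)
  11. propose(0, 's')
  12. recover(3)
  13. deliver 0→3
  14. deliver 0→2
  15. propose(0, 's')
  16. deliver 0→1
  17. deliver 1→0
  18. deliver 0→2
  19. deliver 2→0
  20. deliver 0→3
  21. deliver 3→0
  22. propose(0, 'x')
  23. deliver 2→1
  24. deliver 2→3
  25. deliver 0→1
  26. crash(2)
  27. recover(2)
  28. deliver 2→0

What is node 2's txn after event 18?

2

e1 propose(0,'q'): 0[coor,t=1,-]
e2 deliver 0→2: 2[part,t=1,-]
e3 deliver 2→0: ·
e4 deliver 0→1: 1[part,t=1,-]
e5 deliver 1→0: ·
e6 deliver 0→3: 3[part,t=1,-]
e7 deliver 3→0: 0[coor,t=1,q]
e8 deliver 0→3: 3[part,t=1,q]
e9 crash(3): 3[✗part,t=1,q]
e10 timeout(0): 0[coor,t=2,q]
e11 propose(0,'s'): 0[coor,t=3,q]
e12 recover(3): 3[part,t=1,q]
e13 deliver 0→3: 3[part,t=2,q]
e14 deliver 0→2: 2[part,t=1,q]
e15 propose(0,'s'): 0[coor,t=4,q]
e16 deliver 0→1: 1[part,t=1,q]
e17 deliver 1→0: ·
e18 deliver 0→2: 2[part,t=2,q]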